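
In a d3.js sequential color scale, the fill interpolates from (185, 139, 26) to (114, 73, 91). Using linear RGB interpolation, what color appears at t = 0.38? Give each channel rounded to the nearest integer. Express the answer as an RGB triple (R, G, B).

(158, 114, 51)

R = 185 + 0.38 × (114 − 185) = 185 + 0.38 × -71 = 158.02 → 158
G = 139 + 0.38 × (73 − 139) = 139 + 0.38 × -66 = 113.92 → 114
B = 26 + 0.38 × (91 − 26) = 26 + 0.38 × 65 = 50.7 → 51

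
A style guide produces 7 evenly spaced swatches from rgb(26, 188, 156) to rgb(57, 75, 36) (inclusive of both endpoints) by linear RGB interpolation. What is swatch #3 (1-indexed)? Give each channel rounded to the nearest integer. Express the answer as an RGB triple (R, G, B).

(36, 150, 116)

With 7 swatches and endpoints inclusive, swatch 3 sits at t = (3 − 1)/(7 − 1) = 2/6 ≈ 0.3333.
R = 26 + 0.3333 × (57 − 26) = 36.332 → 36
G = 188 + 0.3333 × (75 − 188) = 150.337 → 150
B = 156 + 0.3333 × (36 − 156) = 116.004 → 116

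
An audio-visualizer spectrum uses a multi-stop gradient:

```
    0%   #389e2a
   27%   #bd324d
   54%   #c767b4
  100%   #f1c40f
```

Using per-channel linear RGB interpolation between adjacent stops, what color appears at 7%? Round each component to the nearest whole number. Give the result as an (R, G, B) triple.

7% lies between the 0% and 27% stops, so the local fraction is t = (7 − 0)/(27 − 0) = 7/27 ≈ 0.2593.
#389e2a → (56, 158, 42); #bd324d → (189, 50, 77).
R = 56 + 0.2593 × (189 − 56) = 90.487 → 90
G = 158 + 0.2593 × (50 − 158) = 129.996 → 130
B = 42 + 0.2593 × (77 − 42) = 51.075 → 51

(90, 130, 51)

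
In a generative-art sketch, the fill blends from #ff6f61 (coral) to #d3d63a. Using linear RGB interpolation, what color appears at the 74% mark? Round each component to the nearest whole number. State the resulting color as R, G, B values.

#ff6f61 → (255, 111, 97); #d3d63a → (211, 214, 58).
74% corresponds to t = 0.74.
R = 255 + 0.74 × (211 − 255) = 255 + 0.74 × -44 = 222.44 → 222
G = 111 + 0.74 × (214 − 111) = 111 + 0.74 × 103 = 187.22 → 187
B = 97 + 0.74 × (58 − 97) = 97 + 0.74 × -39 = 68.14 → 68

(222, 187, 68)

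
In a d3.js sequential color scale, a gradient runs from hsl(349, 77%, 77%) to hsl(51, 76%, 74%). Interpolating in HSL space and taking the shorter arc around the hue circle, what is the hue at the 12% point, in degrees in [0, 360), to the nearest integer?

356

Hue: 51 − 349 = -298°, but |-298| > 180 so the shorter arc goes the other way: Δh = -298 + 360 = 62°.
H = 349 + 0.12 × (62) = 356.44 → 356°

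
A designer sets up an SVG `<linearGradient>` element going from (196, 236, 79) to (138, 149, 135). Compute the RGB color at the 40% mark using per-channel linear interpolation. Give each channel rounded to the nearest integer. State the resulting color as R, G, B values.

40% corresponds to t = 0.4.
R = 196 + 0.4 × (138 − 196) = 196 + 0.4 × -58 = 172.8 → 173
G = 236 + 0.4 × (149 − 236) = 236 + 0.4 × -87 = 201.2 → 201
B = 79 + 0.4 × (135 − 79) = 79 + 0.4 × 56 = 101.4 → 101

(173, 201, 101)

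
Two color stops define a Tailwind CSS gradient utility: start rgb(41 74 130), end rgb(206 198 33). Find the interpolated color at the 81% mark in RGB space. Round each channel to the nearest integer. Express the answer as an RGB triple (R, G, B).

81% corresponds to t = 0.81.
R = 41 + 0.81 × (206 − 41) = 41 + 0.81 × 165 = 174.65 → 175
G = 74 + 0.81 × (198 − 74) = 74 + 0.81 × 124 = 174.44 → 174
B = 130 + 0.81 × (33 − 130) = 130 + 0.81 × -97 = 51.43 → 51

(175, 174, 51)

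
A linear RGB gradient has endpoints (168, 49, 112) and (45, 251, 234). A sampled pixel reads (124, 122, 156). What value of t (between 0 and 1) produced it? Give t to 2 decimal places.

0.36

Invert the lerp on the G channel (largest span, 202): t = (122 − 49) / (251 − 49) = 73/202 = 0.36139.
Check on R: (124 − 168)/(45 − 168) = 0.3577 ✓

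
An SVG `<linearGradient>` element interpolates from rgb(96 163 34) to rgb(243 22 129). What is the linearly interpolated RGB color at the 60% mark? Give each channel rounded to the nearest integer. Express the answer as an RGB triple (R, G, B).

(184, 78, 91)

60% corresponds to t = 0.6.
R = 96 + 0.6 × (243 − 96) = 96 + 0.6 × 147 = 184.2 → 184
G = 163 + 0.6 × (22 − 163) = 163 + 0.6 × -141 = 78.4 → 78
B = 34 + 0.6 × (129 − 34) = 34 + 0.6 × 95 = 91 → 91
So the blended color is (184, 78, 91), about #b84e5b.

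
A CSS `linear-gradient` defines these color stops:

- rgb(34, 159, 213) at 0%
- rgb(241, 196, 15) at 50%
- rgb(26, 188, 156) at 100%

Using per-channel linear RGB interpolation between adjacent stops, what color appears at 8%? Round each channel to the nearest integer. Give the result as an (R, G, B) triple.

8% lies between the 0% and 50% stops, so the local fraction is t = (8 − 0)/(50 − 0) = 8/50 ≈ 0.16.
R = 34 + 0.16 × (241 − 34) = 67.12 → 67
G = 159 + 0.16 × (196 − 159) = 164.92 → 165
B = 213 + 0.16 × (15 − 213) = 181.32 → 181

(67, 165, 181)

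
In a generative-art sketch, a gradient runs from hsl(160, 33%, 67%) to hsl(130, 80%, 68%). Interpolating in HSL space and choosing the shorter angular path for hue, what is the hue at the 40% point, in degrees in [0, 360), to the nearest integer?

148

Hue arc: Δh = 130 − 160 = -30° (|Δh| ≤ 180, already the shorter path).
H = 160 + 0.4 × (-30) = 148 → 148°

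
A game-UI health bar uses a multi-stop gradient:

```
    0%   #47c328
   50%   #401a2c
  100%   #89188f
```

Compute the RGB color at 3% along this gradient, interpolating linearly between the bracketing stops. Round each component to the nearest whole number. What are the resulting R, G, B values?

3% lies between the 0% and 50% stops, so the local fraction is t = (3 − 0)/(50 − 0) = 3/50 ≈ 0.06.
#47c328 → (71, 195, 40); #401a2c → (64, 26, 44).
R = 71 + 0.06 × (64 − 71) = 70.58 → 71
G = 195 + 0.06 × (26 − 195) = 184.86 → 185
B = 40 + 0.06 × (44 − 40) = 40.24 → 40

(71, 185, 40)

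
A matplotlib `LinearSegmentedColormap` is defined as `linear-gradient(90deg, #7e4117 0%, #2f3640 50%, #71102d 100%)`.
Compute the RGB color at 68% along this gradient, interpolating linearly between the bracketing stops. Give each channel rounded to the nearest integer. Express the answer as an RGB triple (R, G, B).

68% lies between the 50% and 100% stops, so the local fraction is t = (68 − 50)/(100 − 50) = 18/50 ≈ 0.36.
#2f3640 → (47, 54, 64); #71102d → (113, 16, 45).
R = 47 + 0.36 × (113 − 47) = 70.76 → 71
G = 54 + 0.36 × (16 − 54) = 40.32 → 40
B = 64 + 0.36 × (45 − 64) = 57.16 → 57

(71, 40, 57)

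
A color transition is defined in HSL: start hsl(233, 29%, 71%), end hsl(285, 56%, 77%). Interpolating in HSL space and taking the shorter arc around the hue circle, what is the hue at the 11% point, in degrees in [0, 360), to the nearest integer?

Hue arc: Δh = 285 − 233 = 52° (|Δh| ≤ 180, already the shorter path).
H = 233 + 0.11 × (52) = 238.72 → 239°

239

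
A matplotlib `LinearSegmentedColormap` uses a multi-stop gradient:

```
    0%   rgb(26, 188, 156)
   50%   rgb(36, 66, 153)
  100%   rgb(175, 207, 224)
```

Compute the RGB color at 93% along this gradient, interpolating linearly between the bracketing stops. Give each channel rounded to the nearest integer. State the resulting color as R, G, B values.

(156, 187, 214)

93% lies between the 50% and 100% stops, so the local fraction is t = (93 − 50)/(100 − 50) = 43/50 ≈ 0.86.
R = 36 + 0.86 × (175 − 36) = 155.54 → 156
G = 66 + 0.86 × (207 − 66) = 187.26 → 187
B = 153 + 0.86 × (224 − 153) = 214.06 → 214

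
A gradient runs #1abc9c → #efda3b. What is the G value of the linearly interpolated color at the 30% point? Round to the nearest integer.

197

G₁ = 188 (from #1abc9c), G₂ = 218 (from #efda3b).
G = 188 + 0.3 × (218 − 188) = 197 → 197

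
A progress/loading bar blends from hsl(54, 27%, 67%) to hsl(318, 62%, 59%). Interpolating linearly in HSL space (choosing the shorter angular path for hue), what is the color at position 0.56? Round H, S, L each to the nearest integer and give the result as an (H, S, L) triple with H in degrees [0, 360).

Hue: 318 − 54 = 264°, but |264| > 180 so the shorter arc goes the other way: Δh = 264 − 360 = -96°.
H = 54 + 0.56 × (-96) = 0.24 → 0°
S = 27 + 0.56 × (62 − 27) = 46.6 → 47%
L = 67 + 0.56 × (59 − 67) = 62.52 → 63%

(0, 47, 63)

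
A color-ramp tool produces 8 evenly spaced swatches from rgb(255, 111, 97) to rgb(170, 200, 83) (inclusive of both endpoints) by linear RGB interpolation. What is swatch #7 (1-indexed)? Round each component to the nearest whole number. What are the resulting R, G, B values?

(182, 187, 85)

With 8 swatches and endpoints inclusive, swatch 7 sits at t = (7 − 1)/(8 − 1) = 6/7 ≈ 0.8571.
R = 255 + 0.8571 × (170 − 255) = 182.147 → 182
G = 111 + 0.8571 × (200 − 111) = 187.282 → 187
B = 97 + 0.8571 × (83 − 97) = 85.001 → 85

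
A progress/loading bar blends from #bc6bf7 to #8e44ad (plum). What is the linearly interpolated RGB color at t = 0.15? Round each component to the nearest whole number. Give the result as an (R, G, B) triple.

#bc6bf7 → (188, 107, 247); #8e44ad → (142, 68, 173).
R = 188 + 0.15 × (142 − 188) = 188 + 0.15 × -46 = 181.1 → 181
G = 107 + 0.15 × (68 − 107) = 107 + 0.15 × -39 = 101.15 → 101
B = 247 + 0.15 × (173 − 247) = 247 + 0.15 × -74 = 235.9 → 236
So the blended color is (181, 101, 236), about #b565ec.

(181, 101, 236)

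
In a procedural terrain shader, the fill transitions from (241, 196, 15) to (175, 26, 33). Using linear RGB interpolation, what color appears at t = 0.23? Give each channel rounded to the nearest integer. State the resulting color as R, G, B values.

(226, 157, 19)

R = 241 + 0.23 × (175 − 241) = 241 + 0.23 × -66 = 225.82 → 226
G = 196 + 0.23 × (26 − 196) = 196 + 0.23 × -170 = 156.9 → 157
B = 15 + 0.23 × (33 − 15) = 15 + 0.23 × 18 = 19.14 → 19
So the blended color is (226, 157, 19), about #e29d13.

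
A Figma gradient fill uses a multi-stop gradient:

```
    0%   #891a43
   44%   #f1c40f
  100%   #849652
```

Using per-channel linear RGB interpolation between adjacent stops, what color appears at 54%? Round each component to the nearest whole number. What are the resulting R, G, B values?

54% lies between the 44% and 100% stops, so the local fraction is t = (54 − 44)/(100 − 44) = 10/56 ≈ 0.1786.
#f1c40f → (241, 196, 15); #849652 → (132, 150, 82).
R = 241 + 0.1786 × (132 − 241) = 221.533 → 222
G = 196 + 0.1786 × (150 − 196) = 187.784 → 188
B = 15 + 0.1786 × (82 − 15) = 26.966 → 27

(222, 188, 27)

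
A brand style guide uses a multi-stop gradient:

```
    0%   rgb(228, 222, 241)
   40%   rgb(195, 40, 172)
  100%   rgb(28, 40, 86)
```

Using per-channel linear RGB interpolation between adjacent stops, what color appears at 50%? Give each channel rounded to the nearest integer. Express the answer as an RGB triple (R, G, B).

(167, 40, 158)

50% lies between the 40% and 100% stops, so the local fraction is t = (50 − 40)/(100 − 40) = 10/60 ≈ 0.1667.
R = 195 + 0.1667 × (28 − 195) = 167.161 → 167
G = 40 + 0.1667 × (40 − 40) = 40 → 40
B = 172 + 0.1667 × (86 − 172) = 157.664 → 158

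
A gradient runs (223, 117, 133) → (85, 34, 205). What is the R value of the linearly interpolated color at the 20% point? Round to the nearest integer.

195

R = 223 + 0.2 × (85 − 223) = 195.4 → 195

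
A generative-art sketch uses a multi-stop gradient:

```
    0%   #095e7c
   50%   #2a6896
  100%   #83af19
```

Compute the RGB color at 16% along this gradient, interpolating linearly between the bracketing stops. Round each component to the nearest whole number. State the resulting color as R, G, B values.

(20, 97, 132)

16% lies between the 0% and 50% stops, so the local fraction is t = (16 − 0)/(50 − 0) = 16/50 ≈ 0.32.
#095e7c → (9, 94, 124); #2a6896 → (42, 104, 150).
R = 9 + 0.32 × (42 − 9) = 19.56 → 20
G = 94 + 0.32 × (104 − 94) = 97.2 → 97
B = 124 + 0.32 × (150 − 124) = 132.32 → 132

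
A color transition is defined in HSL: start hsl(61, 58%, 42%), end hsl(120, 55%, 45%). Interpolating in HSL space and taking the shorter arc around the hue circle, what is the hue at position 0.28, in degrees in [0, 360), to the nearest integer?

Hue arc: Δh = 120 − 61 = 59° (|Δh| ≤ 180, already the shorter path).
H = 61 + 0.28 × (59) = 77.52 → 78°

78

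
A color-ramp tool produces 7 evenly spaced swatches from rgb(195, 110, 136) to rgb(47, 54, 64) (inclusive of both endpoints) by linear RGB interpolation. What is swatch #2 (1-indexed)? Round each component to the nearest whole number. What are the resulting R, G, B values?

(170, 101, 124)

With 7 swatches and endpoints inclusive, swatch 2 sits at t = (2 − 1)/(7 − 1) = 1/6 ≈ 0.1667.
R = 195 + 0.1667 × (47 − 195) = 170.328 → 170
G = 110 + 0.1667 × (54 − 110) = 100.665 → 101
B = 136 + 0.1667 × (64 − 136) = 123.998 → 124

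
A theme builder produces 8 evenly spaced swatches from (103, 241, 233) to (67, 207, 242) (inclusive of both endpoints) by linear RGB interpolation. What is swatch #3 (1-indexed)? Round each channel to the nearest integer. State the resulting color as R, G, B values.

(93, 231, 236)

With 8 swatches and endpoints inclusive, swatch 3 sits at t = (3 − 1)/(8 − 1) = 2/7 ≈ 0.2857.
R = 103 + 0.2857 × (67 − 103) = 92.715 → 93
G = 241 + 0.2857 × (207 − 241) = 231.286 → 231
B = 233 + 0.2857 × (242 − 233) = 235.571 → 236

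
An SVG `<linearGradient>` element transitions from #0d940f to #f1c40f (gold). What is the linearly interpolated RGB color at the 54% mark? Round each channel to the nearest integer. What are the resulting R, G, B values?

#0d940f → (13, 148, 15); #f1c40f → (241, 196, 15).
54% corresponds to t = 0.54.
R = 13 + 0.54 × (241 − 13) = 13 + 0.54 × 228 = 136.12 → 136
G = 148 + 0.54 × (196 − 148) = 148 + 0.54 × 48 = 173.92 → 174
B = 15 + 0.54 × (15 − 15) = 15 + 0.54 × 0 = 15 → 15

(136, 174, 15)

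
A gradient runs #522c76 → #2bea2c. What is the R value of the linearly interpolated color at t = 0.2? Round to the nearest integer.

74

R₁ = 82 (from #522c76), R₂ = 43 (from #2bea2c).
R = 82 + 0.2 × (43 − 82) = 74.2 → 74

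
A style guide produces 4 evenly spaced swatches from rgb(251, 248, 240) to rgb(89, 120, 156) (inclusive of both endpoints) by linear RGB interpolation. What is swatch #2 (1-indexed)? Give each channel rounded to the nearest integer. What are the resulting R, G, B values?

(197, 205, 212)

With 4 swatches and endpoints inclusive, swatch 2 sits at t = (2 − 1)/(4 − 1) = 1/3 ≈ 0.3333.
R = 251 + 0.3333 × (89 − 251) = 197.005 → 197
G = 248 + 0.3333 × (120 − 248) = 205.338 → 205
B = 240 + 0.3333 × (156 − 240) = 212.003 → 212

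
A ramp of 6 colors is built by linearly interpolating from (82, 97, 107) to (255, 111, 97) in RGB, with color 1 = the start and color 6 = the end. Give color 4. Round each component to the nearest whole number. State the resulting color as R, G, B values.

With 6 swatches and endpoints inclusive, swatch 4 sits at t = (4 − 1)/(6 − 1) = 3/5 ≈ 0.6.
R = 82 + 0.6 × (255 − 82) = 185.8 → 186
G = 97 + 0.6 × (111 − 97) = 105.4 → 105
B = 107 + 0.6 × (97 − 107) = 101 → 101

(186, 105, 101)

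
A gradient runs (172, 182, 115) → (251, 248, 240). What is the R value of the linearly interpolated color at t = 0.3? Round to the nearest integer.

R = 172 + 0.3 × (251 − 172) = 195.7 → 196

196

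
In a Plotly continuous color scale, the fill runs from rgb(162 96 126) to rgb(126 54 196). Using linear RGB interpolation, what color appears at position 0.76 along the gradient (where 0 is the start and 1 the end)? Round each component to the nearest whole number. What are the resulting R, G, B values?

R = 162 + 0.76 × (126 − 162) = 162 + 0.76 × -36 = 134.64 → 135
G = 96 + 0.76 × (54 − 96) = 96 + 0.76 × -42 = 64.08 → 64
B = 126 + 0.76 × (196 − 126) = 126 + 0.76 × 70 = 179.2 → 179

(135, 64, 179)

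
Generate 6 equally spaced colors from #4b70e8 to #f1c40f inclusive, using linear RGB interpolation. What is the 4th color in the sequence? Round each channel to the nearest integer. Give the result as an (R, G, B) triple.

(175, 162, 102)

With 6 swatches and endpoints inclusive, swatch 4 sits at t = (4 − 1)/(6 − 1) = 3/5 ≈ 0.6.
#4b70e8 → (75, 112, 232); #f1c40f → (241, 196, 15).
R = 75 + 0.6 × (241 − 75) = 174.6 → 175
G = 112 + 0.6 × (196 − 112) = 162.4 → 162
B = 232 + 0.6 × (15 − 232) = 101.8 → 102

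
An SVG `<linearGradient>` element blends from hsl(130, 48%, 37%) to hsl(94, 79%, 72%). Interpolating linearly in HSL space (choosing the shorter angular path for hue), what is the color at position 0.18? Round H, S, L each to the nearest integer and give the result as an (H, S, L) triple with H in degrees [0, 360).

Hue arc: Δh = 94 − 130 = -36° (|Δh| ≤ 180, already the shorter path).
H = 130 + 0.18 × (-36) = 123.52 → 124°
S = 48 + 0.18 × (79 − 48) = 53.58 → 54%
L = 37 + 0.18 × (72 − 37) = 43.3 → 43%

(124, 54, 43)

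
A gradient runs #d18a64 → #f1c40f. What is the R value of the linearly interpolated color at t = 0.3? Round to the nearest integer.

R₁ = 209 (from #d18a64), R₂ = 241 (from #f1c40f).
R = 209 + 0.3 × (241 − 209) = 218.6 → 219

219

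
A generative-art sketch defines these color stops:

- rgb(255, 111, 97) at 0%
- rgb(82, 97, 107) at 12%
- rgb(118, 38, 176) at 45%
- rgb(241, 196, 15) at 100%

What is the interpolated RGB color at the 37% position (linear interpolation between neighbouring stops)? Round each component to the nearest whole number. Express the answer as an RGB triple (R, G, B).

(109, 52, 159)

37% lies between the 12% and 45% stops, so the local fraction is t = (37 − 12)/(45 − 12) = 25/33 ≈ 0.7576.
R = 82 + 0.7576 × (118 − 82) = 109.274 → 109
G = 97 + 0.7576 × (38 − 97) = 52.302 → 52
B = 107 + 0.7576 × (176 − 107) = 159.274 → 159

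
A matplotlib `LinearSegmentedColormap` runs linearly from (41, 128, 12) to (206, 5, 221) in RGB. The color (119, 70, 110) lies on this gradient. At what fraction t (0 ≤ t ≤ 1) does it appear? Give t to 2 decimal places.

Invert the lerp on the B channel (largest span, 209): t = (110 − 12) / (221 − 12) = 98/209 = 0.4689.
Check on R: (119 − 41)/(206 − 41) = 0.4727 ✓

0.47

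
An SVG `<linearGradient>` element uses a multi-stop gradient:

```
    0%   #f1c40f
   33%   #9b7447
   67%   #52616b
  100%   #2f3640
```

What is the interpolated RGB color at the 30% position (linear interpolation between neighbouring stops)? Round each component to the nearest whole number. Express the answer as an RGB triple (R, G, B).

(163, 123, 66)

30% lies between the 0% and 33% stops, so the local fraction is t = (30 − 0)/(33 − 0) = 30/33 ≈ 0.9091.
#f1c40f → (241, 196, 15); #9b7447 → (155, 116, 71).
R = 241 + 0.9091 × (155 − 241) = 162.817 → 163
G = 196 + 0.9091 × (116 − 196) = 123.272 → 123
B = 15 + 0.9091 × (71 − 15) = 65.91 → 66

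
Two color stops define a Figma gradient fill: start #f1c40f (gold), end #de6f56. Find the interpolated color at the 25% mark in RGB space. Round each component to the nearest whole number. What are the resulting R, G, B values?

#f1c40f → (241, 196, 15); #de6f56 → (222, 111, 86).
25% corresponds to t = 0.25.
R = 241 + 0.25 × (222 − 241) = 241 + 0.25 × -19 = 236.25 → 236
G = 196 + 0.25 × (111 − 196) = 196 + 0.25 × -85 = 174.75 → 175
B = 15 + 0.25 × (86 − 15) = 15 + 0.25 × 71 = 32.75 → 33

(236, 175, 33)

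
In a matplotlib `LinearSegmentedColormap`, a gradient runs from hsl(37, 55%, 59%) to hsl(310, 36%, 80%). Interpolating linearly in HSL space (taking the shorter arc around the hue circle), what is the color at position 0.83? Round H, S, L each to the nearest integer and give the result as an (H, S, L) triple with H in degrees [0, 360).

(325, 39, 76)

Hue: 310 − 37 = 273°, but |273| > 180 so the shorter arc goes the other way: Δh = 273 − 360 = -87°.
H = 37 + 0.83 × (-87) = -35.21 → -35 → -35 mod 360 = 325°
S = 55 + 0.83 × (36 − 55) = 39.23 → 39%
L = 59 + 0.83 × (80 − 59) = 76.43 → 76%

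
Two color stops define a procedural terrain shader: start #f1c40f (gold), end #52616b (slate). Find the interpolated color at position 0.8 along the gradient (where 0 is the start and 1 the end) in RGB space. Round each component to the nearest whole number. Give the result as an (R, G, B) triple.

(114, 117, 89)

#f1c40f → (241, 196, 15); #52616b → (82, 97, 107).
R = 241 + 0.8 × (82 − 241) = 241 + 0.8 × -159 = 113.8 → 114
G = 196 + 0.8 × (97 − 196) = 196 + 0.8 × -99 = 116.8 → 117
B = 15 + 0.8 × (107 − 15) = 15 + 0.8 × 92 = 88.6 → 89
So the blended color is (114, 117, 89), about #727559.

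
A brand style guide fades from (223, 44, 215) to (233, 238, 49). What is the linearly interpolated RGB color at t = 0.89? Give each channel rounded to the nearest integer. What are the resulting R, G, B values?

R = 223 + 0.89 × (233 − 223) = 223 + 0.89 × 10 = 231.9 → 232
G = 44 + 0.89 × (238 − 44) = 44 + 0.89 × 194 = 216.66 → 217
B = 215 + 0.89 × (49 − 215) = 215 + 0.89 × -166 = 67.26 → 67

(232, 217, 67)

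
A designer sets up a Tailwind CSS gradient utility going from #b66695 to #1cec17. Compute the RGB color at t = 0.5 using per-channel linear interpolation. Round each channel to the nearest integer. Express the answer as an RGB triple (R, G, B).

(105, 169, 86)

#b66695 → (182, 102, 149); #1cec17 → (28, 236, 23).
R = 182 + 0.5 × (28 − 182) = 182 + 0.5 × -154 = 105 → 105
G = 102 + 0.5 × (236 − 102) = 102 + 0.5 × 134 = 169 → 169
B = 149 + 0.5 × (23 − 149) = 149 + 0.5 × -126 = 86 → 86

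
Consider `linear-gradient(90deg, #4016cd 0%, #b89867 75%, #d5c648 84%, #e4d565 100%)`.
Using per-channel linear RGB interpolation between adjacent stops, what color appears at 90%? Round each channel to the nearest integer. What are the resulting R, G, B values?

90% lies between the 84% and 100% stops, so the local fraction is t = (90 − 84)/(100 − 84) = 6/16 ≈ 0.375.
#d5c648 → (213, 198, 72); #e4d565 → (228, 213, 101).
R = 213 + 0.375 × (228 − 213) = 218.625 → 219
G = 198 + 0.375 × (213 − 198) = 203.625 → 204
B = 72 + 0.375 × (101 − 72) = 82.875 → 83

(219, 204, 83)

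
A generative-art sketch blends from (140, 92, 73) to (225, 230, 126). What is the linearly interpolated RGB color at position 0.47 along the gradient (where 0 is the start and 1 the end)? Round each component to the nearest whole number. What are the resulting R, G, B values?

(180, 157, 98)

R = 140 + 0.47 × (225 − 140) = 140 + 0.47 × 85 = 179.95 → 180
G = 92 + 0.47 × (230 − 92) = 92 + 0.47 × 138 = 156.86 → 157
B = 73 + 0.47 × (126 − 73) = 73 + 0.47 × 53 = 97.91 → 98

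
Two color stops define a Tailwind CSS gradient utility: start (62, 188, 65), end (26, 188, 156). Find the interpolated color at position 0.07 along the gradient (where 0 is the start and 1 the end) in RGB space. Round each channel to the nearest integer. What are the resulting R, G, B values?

(59, 188, 71)

R = 62 + 0.07 × (26 − 62) = 62 + 0.07 × -36 = 59.48 → 59
G = 188 + 0.07 × (188 − 188) = 188 + 0.07 × 0 = 188 → 188
B = 65 + 0.07 × (156 − 65) = 65 + 0.07 × 91 = 71.37 → 71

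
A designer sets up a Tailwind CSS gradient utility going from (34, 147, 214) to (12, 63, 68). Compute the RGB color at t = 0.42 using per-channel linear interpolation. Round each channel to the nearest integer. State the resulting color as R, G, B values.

R = 34 + 0.42 × (12 − 34) = 34 + 0.42 × -22 = 24.76 → 25
G = 147 + 0.42 × (63 − 147) = 147 + 0.42 × -84 = 111.72 → 112
B = 214 + 0.42 × (68 − 214) = 214 + 0.42 × -146 = 152.68 → 153

(25, 112, 153)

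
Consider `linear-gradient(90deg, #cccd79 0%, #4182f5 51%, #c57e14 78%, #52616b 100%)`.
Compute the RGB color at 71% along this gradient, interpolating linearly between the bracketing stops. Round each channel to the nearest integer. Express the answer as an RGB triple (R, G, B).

(163, 127, 78)

71% lies between the 51% and 78% stops, so the local fraction is t = (71 − 51)/(78 − 51) = 20/27 ≈ 0.7407.
#4182f5 → (65, 130, 245); #c57e14 → (197, 126, 20).
R = 65 + 0.7407 × (197 − 65) = 162.772 → 163
G = 130 + 0.7407 × (126 − 130) = 127.037 → 127
B = 245 + 0.7407 × (20 − 245) = 78.343 → 78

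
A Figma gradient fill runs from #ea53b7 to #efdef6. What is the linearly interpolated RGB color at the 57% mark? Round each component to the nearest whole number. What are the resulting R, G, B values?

(237, 162, 219)

#ea53b7 → (234, 83, 183); #efdef6 → (239, 222, 246).
57% corresponds to t = 0.57.
R = 234 + 0.57 × (239 − 234) = 234 + 0.57 × 5 = 236.85 → 237
G = 83 + 0.57 × (222 − 83) = 83 + 0.57 × 139 = 162.23 → 162
B = 183 + 0.57 × (246 − 183) = 183 + 0.57 × 63 = 218.91 → 219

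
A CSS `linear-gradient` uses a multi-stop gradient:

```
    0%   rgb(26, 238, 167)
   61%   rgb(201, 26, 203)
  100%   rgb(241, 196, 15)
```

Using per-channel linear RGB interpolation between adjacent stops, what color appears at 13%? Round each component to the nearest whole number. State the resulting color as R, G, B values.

13% lies between the 0% and 61% stops, so the local fraction is t = (13 − 0)/(61 − 0) = 13/61 ≈ 0.2131.
R = 26 + 0.2131 × (201 − 26) = 63.293 → 63
G = 238 + 0.2131 × (26 − 238) = 192.823 → 193
B = 167 + 0.2131 × (203 − 167) = 174.672 → 175

(63, 193, 175)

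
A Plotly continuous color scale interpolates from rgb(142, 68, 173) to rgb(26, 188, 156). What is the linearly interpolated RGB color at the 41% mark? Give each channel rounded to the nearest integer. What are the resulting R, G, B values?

41% corresponds to t = 0.41.
R = 142 + 0.41 × (26 − 142) = 142 + 0.41 × -116 = 94.44 → 94
G = 68 + 0.41 × (188 − 68) = 68 + 0.41 × 120 = 117.2 → 117
B = 173 + 0.41 × (156 − 173) = 173 + 0.41 × -17 = 166.03 → 166

(94, 117, 166)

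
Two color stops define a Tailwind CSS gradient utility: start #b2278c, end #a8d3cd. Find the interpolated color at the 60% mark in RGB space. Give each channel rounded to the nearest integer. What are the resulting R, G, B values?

(172, 142, 179)

#b2278c → (178, 39, 140); #a8d3cd → (168, 211, 205).
60% corresponds to t = 0.6.
R = 178 + 0.6 × (168 − 178) = 178 + 0.6 × -10 = 172 → 172
G = 39 + 0.6 × (211 − 39) = 39 + 0.6 × 172 = 142.2 → 142
B = 140 + 0.6 × (205 − 140) = 140 + 0.6 × 65 = 179 → 179
So the blended color is (172, 142, 179), about #ac8eb3.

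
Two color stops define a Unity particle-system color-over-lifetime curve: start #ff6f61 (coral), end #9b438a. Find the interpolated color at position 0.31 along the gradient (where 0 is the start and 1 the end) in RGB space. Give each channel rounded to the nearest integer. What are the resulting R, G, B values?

(224, 97, 110)

#ff6f61 → (255, 111, 97); #9b438a → (155, 67, 138).
R = 255 + 0.31 × (155 − 255) = 255 + 0.31 × -100 = 224 → 224
G = 111 + 0.31 × (67 − 111) = 111 + 0.31 × -44 = 97.36 → 97
B = 97 + 0.31 × (138 − 97) = 97 + 0.31 × 41 = 109.71 → 110
So the blended color is (224, 97, 110), about #e0616e.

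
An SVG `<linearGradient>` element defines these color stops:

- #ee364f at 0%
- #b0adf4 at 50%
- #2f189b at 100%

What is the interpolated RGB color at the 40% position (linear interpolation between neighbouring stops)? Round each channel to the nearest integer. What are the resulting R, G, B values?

40% lies between the 0% and 50% stops, so the local fraction is t = (40 − 0)/(50 − 0) = 40/50 ≈ 0.8.
#ee364f → (238, 54, 79); #b0adf4 → (176, 173, 244).
R = 238 + 0.8 × (176 − 238) = 188.4 → 188
G = 54 + 0.8 × (173 − 54) = 149.2 → 149
B = 79 + 0.8 × (244 − 79) = 211 → 211

(188, 149, 211)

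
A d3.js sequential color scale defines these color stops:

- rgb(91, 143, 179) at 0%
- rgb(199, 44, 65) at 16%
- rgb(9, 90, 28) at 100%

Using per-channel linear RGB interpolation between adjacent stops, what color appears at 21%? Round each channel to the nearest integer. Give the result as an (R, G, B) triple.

21% lies between the 16% and 100% stops, so the local fraction is t = (21 − 16)/(100 − 16) = 5/84 ≈ 0.0595.
R = 199 + 0.0595 × (9 − 199) = 187.695 → 188
G = 44 + 0.0595 × (90 − 44) = 46.737 → 47
B = 65 + 0.0595 × (28 − 65) = 62.798 → 63

(188, 47, 63)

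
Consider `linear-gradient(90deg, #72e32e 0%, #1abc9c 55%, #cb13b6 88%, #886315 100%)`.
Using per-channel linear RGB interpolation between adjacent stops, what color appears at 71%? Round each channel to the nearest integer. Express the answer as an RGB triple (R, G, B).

71% lies between the 55% and 88% stops, so the local fraction is t = (71 − 55)/(88 − 55) = 16/33 ≈ 0.4848.
#1abc9c → (26, 188, 156); #cb13b6 → (203, 19, 182).
R = 26 + 0.4848 × (203 − 26) = 111.81 → 112
G = 188 + 0.4848 × (19 − 188) = 106.069 → 106
B = 156 + 0.4848 × (182 − 156) = 168.605 → 169

(112, 106, 169)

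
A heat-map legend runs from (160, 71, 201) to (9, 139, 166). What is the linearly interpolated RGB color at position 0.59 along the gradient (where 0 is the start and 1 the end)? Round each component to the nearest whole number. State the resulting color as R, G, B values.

(71, 111, 180)

R = 160 + 0.59 × (9 − 160) = 160 + 0.59 × -151 = 70.91 → 71
G = 71 + 0.59 × (139 − 71) = 71 + 0.59 × 68 = 111.12 → 111
B = 201 + 0.59 × (166 − 201) = 201 + 0.59 × -35 = 180.35 → 180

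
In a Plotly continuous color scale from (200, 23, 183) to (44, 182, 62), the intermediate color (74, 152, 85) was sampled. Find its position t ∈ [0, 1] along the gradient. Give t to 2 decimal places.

0.81

Invert the lerp on the G channel (largest span, 159): t = (152 − 23) / (182 − 23) = 129/159 = 0.81132.
Check on R: (74 − 200)/(44 − 200) = 0.8077 ✓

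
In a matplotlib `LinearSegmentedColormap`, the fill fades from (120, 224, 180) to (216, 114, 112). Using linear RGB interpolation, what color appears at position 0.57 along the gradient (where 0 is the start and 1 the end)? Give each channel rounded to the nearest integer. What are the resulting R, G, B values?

R = 120 + 0.57 × (216 − 120) = 120 + 0.57 × 96 = 174.72 → 175
G = 224 + 0.57 × (114 − 224) = 224 + 0.57 × -110 = 161.3 → 161
B = 180 + 0.57 × (112 − 180) = 180 + 0.57 × -68 = 141.24 → 141

(175, 161, 141)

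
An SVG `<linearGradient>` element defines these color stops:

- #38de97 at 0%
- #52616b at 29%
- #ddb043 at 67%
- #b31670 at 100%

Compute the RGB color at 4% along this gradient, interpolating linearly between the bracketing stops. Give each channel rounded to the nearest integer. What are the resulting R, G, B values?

(60, 205, 145)

4% lies between the 0% and 29% stops, so the local fraction is t = (4 − 0)/(29 − 0) = 4/29 ≈ 0.1379.
#38de97 → (56, 222, 151); #52616b → (82, 97, 107).
R = 56 + 0.1379 × (82 − 56) = 59.585 → 60
G = 222 + 0.1379 × (97 − 222) = 204.762 → 205
B = 151 + 0.1379 × (107 − 151) = 144.932 → 145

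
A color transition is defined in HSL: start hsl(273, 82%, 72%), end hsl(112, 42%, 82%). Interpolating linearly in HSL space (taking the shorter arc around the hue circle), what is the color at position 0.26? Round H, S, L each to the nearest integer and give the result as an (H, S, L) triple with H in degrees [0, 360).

Hue arc: Δh = 112 − 273 = -161° (|Δh| ≤ 180, already the shorter path).
H = 273 + 0.26 × (-161) = 231.14 → 231°
S = 82 + 0.26 × (42 − 82) = 71.6 → 72%
L = 72 + 0.26 × (82 − 72) = 74.6 → 75%

(231, 72, 75)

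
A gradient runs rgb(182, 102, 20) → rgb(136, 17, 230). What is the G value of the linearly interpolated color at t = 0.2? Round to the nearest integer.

85

G = 102 + 0.2 × (17 − 102) = 85 → 85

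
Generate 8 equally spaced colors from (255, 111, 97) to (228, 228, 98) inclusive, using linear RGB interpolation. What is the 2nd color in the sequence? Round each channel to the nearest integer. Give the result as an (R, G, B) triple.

With 8 swatches and endpoints inclusive, swatch 2 sits at t = (2 − 1)/(8 − 1) = 1/7 ≈ 0.1429.
R = 255 + 0.1429 × (228 − 255) = 251.142 → 251
G = 111 + 0.1429 × (228 − 111) = 127.719 → 128
B = 97 + 0.1429 × (98 − 97) = 97.143 → 97

(251, 128, 97)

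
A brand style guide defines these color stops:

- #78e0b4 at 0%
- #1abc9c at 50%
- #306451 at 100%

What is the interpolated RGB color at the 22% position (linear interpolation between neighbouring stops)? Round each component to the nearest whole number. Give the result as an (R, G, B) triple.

22% lies between the 0% and 50% stops, so the local fraction is t = (22 − 0)/(50 − 0) = 22/50 ≈ 0.44.
#78e0b4 → (120, 224, 180); #1abc9c → (26, 188, 156).
R = 120 + 0.44 × (26 − 120) = 78.64 → 79
G = 224 + 0.44 × (188 − 224) = 208.16 → 208
B = 180 + 0.44 × (156 − 180) = 169.44 → 169

(79, 208, 169)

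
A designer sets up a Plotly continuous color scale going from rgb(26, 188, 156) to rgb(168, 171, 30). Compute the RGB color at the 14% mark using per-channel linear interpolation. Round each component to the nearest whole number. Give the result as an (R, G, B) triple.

14% corresponds to t = 0.14.
R = 26 + 0.14 × (168 − 26) = 26 + 0.14 × 142 = 45.88 → 46
G = 188 + 0.14 × (171 − 188) = 188 + 0.14 × -17 = 185.62 → 186
B = 156 + 0.14 × (30 − 156) = 156 + 0.14 × -126 = 138.36 → 138

(46, 186, 138)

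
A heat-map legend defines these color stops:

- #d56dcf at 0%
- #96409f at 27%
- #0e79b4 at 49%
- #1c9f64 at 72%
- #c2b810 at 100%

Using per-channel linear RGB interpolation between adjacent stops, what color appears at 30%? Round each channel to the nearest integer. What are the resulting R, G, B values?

30% lies between the 27% and 49% stops, so the local fraction is t = (30 − 27)/(49 − 27) = 3/22 ≈ 0.1364.
#96409f → (150, 64, 159); #0e79b4 → (14, 121, 180).
R = 150 + 0.1364 × (14 − 150) = 131.45 → 131
G = 64 + 0.1364 × (121 − 64) = 71.775 → 72
B = 159 + 0.1364 × (180 − 159) = 161.864 → 162

(131, 72, 162)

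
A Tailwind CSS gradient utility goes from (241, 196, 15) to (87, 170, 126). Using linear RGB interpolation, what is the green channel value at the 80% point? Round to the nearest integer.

G = 196 + 0.8 × (170 − 196) = 175.2 → 175

175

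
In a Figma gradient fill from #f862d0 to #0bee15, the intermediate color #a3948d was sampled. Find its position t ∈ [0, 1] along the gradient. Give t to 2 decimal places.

0.36

Invert the lerp on the R channel (largest span, 237): t = (163 − 248) / (11 − 248) = -85/-237 = 0.35865.
Check on G: (148 − 98)/(238 − 98) = 0.3571 ✓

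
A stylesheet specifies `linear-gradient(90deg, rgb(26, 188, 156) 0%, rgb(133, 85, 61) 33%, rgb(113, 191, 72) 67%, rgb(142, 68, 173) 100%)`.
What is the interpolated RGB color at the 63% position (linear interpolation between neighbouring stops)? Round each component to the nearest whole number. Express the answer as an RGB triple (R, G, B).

63% lies between the 33% and 67% stops, so the local fraction is t = (63 − 33)/(67 − 33) = 30/34 ≈ 0.8824.
R = 133 + 0.8824 × (113 − 133) = 115.352 → 115
G = 85 + 0.8824 × (191 − 85) = 178.534 → 179
B = 61 + 0.8824 × (72 − 61) = 70.706 → 71

(115, 179, 71)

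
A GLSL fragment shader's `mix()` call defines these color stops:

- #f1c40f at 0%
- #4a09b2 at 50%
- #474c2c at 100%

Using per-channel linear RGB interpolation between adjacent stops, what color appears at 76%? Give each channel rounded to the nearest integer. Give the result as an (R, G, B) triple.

(72, 44, 108)

76% lies between the 50% and 100% stops, so the local fraction is t = (76 − 50)/(100 − 50) = 26/50 ≈ 0.52.
#4a09b2 → (74, 9, 178); #474c2c → (71, 76, 44).
R = 74 + 0.52 × (71 − 74) = 72.44 → 72
G = 9 + 0.52 × (76 − 9) = 43.84 → 44
B = 178 + 0.52 × (44 − 178) = 108.32 → 108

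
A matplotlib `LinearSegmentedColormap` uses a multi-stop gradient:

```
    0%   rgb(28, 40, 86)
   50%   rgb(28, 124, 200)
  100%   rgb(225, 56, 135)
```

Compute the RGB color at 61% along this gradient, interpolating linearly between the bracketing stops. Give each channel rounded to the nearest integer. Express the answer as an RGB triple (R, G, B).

(71, 109, 186)

61% lies between the 50% and 100% stops, so the local fraction is t = (61 − 50)/(100 − 50) = 11/50 ≈ 0.22.
R = 28 + 0.22 × (225 − 28) = 71.34 → 71
G = 124 + 0.22 × (56 − 124) = 109.04 → 109
B = 200 + 0.22 × (135 − 200) = 185.7 → 186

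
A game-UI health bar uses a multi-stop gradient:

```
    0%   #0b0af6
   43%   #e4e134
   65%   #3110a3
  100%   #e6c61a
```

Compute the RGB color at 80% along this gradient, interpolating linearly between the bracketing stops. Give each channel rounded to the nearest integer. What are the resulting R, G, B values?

80% lies between the 65% and 100% stops, so the local fraction is t = (80 − 65)/(100 − 65) = 15/35 ≈ 0.4286.
#3110a3 → (49, 16, 163); #e6c61a → (230, 198, 26).
R = 49 + 0.4286 × (230 − 49) = 126.577 → 127
G = 16 + 0.4286 × (198 − 16) = 94.005 → 94
B = 163 + 0.4286 × (26 − 163) = 104.282 → 104

(127, 94, 104)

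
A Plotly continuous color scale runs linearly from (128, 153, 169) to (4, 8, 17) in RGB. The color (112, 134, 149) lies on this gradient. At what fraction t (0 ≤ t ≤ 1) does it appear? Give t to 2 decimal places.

0.13

Invert the lerp on the B channel (largest span, 152): t = (149 − 169) / (17 − 169) = -20/-152 = 0.13158.
Check on R: (112 − 128)/(4 − 128) = 0.129 ✓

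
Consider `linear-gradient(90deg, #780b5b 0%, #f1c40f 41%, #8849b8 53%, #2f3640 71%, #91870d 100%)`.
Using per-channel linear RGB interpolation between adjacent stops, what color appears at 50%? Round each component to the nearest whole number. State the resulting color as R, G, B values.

(162, 104, 142)

50% lies between the 41% and 53% stops, so the local fraction is t = (50 − 41)/(53 − 41) = 9/12 ≈ 0.75.
#f1c40f → (241, 196, 15); #8849b8 → (136, 73, 184).
R = 241 + 0.75 × (136 − 241) = 162.25 → 162
G = 196 + 0.75 × (73 − 196) = 103.75 → 104
B = 15 + 0.75 × (184 − 15) = 141.75 → 142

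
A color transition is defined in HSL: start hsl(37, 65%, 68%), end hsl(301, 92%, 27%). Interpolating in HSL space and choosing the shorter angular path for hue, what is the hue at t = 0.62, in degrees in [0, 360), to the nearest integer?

337

Hue: 301 − 37 = 264°, but |264| > 180 so the shorter arc goes the other way: Δh = 264 − 360 = -96°.
H = 37 + 0.62 × (-96) = -22.52 → -23 → -23 mod 360 = 337°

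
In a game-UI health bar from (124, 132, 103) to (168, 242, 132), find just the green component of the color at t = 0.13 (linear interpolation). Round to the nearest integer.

G = 132 + 0.13 × (242 − 132) = 146.3 → 146

146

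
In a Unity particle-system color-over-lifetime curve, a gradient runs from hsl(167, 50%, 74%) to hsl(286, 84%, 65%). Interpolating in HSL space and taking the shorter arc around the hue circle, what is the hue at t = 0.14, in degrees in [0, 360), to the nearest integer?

Hue arc: Δh = 286 − 167 = 119° (|Δh| ≤ 180, already the shorter path).
H = 167 + 0.14 × (119) = 183.66 → 184°

184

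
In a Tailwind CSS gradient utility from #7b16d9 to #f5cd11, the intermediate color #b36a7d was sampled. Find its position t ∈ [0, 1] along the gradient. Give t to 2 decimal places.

Invert the lerp on the B channel (largest span, 200): t = (125 − 217) / (17 − 217) = -92/-200 = 0.46.
Check on R: (179 − 123)/(245 − 123) = 0.459 ✓

0.46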